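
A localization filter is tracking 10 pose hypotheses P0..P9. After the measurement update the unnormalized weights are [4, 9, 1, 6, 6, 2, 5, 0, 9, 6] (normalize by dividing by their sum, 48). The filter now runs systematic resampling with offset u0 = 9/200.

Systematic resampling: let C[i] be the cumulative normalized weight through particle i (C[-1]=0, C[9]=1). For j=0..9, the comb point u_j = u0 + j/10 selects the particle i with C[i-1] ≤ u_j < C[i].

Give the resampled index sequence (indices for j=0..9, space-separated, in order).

0 1 1 3 4 5 6 8 8 9

C = [1/12, 13/48, 7/24, 5/12, 13/24, 7/12, 11/16, 11/16, 7/8, 1]
j=0: u_0=9/200 ∈ [0, 1/12) → index 0
j=1: u_1=29/200 ∈ [1/12, 13/48) → index 1
j=2: u_2=49/200 ∈ [1/12, 13/48) → index 1
j=3: u_3=69/200 ∈ [7/24, 5/12) → index 3
j=4: u_4=89/200 ∈ [5/12, 13/24) → index 4
j=5: u_5=109/200 ∈ [13/24, 7/12) → index 5
j=6: u_6=129/200 ∈ [7/12, 11/16) → index 6
j=7: u_7=149/200 ∈ [11/16, 7/8) → index 8
j=8: u_8=169/200 ∈ [11/16, 7/8) → index 8
j=9: u_9=189/200 ∈ [7/8, 1) → index 9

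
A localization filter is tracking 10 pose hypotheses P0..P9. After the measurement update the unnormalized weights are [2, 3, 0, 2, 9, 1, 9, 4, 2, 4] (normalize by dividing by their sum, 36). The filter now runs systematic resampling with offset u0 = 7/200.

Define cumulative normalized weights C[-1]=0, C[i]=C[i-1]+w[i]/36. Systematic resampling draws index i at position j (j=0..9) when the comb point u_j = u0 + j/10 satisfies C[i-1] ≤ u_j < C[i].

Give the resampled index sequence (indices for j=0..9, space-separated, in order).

0 1 4 4 4 6 6 7 8 9

C = [1/18, 5/36, 5/36, 7/36, 4/9, 17/36, 13/18, 5/6, 8/9, 1]
j=0: u_0=7/200 ∈ [0, 1/18) → index 0
j=1: u_1=27/200 ∈ [1/18, 5/36) → index 1
j=2: u_2=47/200 ∈ [7/36, 4/9) → index 4
j=3: u_3=67/200 ∈ [7/36, 4/9) → index 4
j=4: u_4=87/200 ∈ [7/36, 4/9) → index 4
j=5: u_5=107/200 ∈ [17/36, 13/18) → index 6
j=6: u_6=127/200 ∈ [17/36, 13/18) → index 6
j=7: u_7=147/200 ∈ [13/18, 5/6) → index 7
j=8: u_8=167/200 ∈ [5/6, 8/9) → index 8
j=9: u_9=187/200 ∈ [8/9, 1) → index 9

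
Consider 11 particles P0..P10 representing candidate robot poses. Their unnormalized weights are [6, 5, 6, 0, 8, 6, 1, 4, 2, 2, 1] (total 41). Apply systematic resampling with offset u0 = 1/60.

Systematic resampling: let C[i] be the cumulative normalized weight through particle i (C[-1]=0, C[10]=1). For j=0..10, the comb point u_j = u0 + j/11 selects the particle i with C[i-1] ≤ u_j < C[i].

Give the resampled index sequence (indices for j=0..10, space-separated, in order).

C = [6/41, 11/41, 17/41, 17/41, 25/41, 31/41, 32/41, 36/41, 38/41, 40/41, 1]
j=0: u_0=1/60 ∈ [0, 6/41) → index 0
j=1: u_1=71/660 ∈ [0, 6/41) → index 0
j=2: u_2=131/660 ∈ [6/41, 11/41) → index 1
j=3: u_3=191/660 ∈ [11/41, 17/41) → index 2
j=4: u_4=251/660 ∈ [11/41, 17/41) → index 2
j=5: u_5=311/660 ∈ [17/41, 25/41) → index 4
j=6: u_6=371/660 ∈ [17/41, 25/41) → index 4
j=7: u_7=431/660 ∈ [25/41, 31/41) → index 5
j=8: u_8=491/660 ∈ [25/41, 31/41) → index 5
j=9: u_9=551/660 ∈ [32/41, 36/41) → index 7
j=10: u_10=611/660 ∈ [36/41, 38/41) → index 8

0 0 1 2 2 4 4 5 5 7 8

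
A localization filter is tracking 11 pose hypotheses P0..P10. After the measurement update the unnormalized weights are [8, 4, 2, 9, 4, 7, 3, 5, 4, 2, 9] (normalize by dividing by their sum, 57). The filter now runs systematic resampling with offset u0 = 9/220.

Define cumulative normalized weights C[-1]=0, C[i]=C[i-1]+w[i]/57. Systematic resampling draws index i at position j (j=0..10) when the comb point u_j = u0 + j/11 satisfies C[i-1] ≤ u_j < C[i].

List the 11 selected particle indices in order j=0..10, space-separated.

C = [8/57, 4/19, 14/57, 23/57, 9/19, 34/57, 37/57, 14/19, 46/57, 16/19, 1]
j=0: u_0=9/220 ∈ [0, 8/57) → index 0
j=1: u_1=29/220 ∈ [0, 8/57) → index 0
j=2: u_2=49/220 ∈ [4/19, 14/57) → index 2
j=3: u_3=69/220 ∈ [14/57, 23/57) → index 3
j=4: u_4=89/220 ∈ [23/57, 9/19) → index 4
j=5: u_5=109/220 ∈ [9/19, 34/57) → index 5
j=6: u_6=129/220 ∈ [9/19, 34/57) → index 5
j=7: u_7=149/220 ∈ [37/57, 14/19) → index 7
j=8: u_8=169/220 ∈ [14/19, 46/57) → index 8
j=9: u_9=189/220 ∈ [16/19, 1) → index 10
j=10: u_10=19/20 ∈ [16/19, 1) → index 10

0 0 2 3 4 5 5 7 8 10 10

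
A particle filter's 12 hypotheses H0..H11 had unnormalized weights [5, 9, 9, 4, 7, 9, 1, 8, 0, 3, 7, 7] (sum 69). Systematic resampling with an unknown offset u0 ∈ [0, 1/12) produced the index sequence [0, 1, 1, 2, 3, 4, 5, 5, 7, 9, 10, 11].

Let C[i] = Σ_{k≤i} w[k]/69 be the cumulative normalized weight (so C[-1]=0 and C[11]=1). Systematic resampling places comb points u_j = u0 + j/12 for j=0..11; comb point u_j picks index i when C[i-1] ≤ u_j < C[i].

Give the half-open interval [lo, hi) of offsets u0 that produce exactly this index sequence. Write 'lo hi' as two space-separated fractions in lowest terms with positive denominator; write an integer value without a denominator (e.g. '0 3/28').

1/276 5/138

C = [5/69, 14/69, 1/3, 9/23, 34/69, 43/69, 44/69, 52/69, 52/69, 55/69, 62/69, 1]
j=0 picked index 0: u0 ∈ [0, 5/69)
j=1 picked index 1: u0 ∈ [-1/92, 11/92)
j=2 picked index 1: u0 ∈ [-13/138, 5/138)
j=3 picked index 2: u0 ∈ [-13/276, 1/12)
j=4 picked index 3: u0 ∈ [0, 4/69)
j=5 picked index 4: u0 ∈ [-7/276, 7/92)
j=6 picked index 5: u0 ∈ [-1/138, 17/138)
j=7 picked index 5: u0 ∈ [-25/276, 11/276)
j=8 picked index 7: u0 ∈ [-2/69, 2/23)
j=9 picked index 9: u0 ∈ [1/276, 13/276)
j=10 picked index 10: u0 ∈ [-5/138, 3/46)
j=11 picked index 11: u0 ∈ [-5/276, 1/12)
intersection: [1/276, 5/138)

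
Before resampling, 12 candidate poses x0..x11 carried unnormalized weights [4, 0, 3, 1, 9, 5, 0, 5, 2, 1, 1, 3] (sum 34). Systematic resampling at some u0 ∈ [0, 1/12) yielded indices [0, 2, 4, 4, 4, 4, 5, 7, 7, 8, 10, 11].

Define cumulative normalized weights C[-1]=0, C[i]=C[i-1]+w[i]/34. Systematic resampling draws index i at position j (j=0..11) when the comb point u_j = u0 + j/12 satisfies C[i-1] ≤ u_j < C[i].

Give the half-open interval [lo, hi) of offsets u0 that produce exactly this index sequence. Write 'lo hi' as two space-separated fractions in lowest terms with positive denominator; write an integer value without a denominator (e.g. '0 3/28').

C = [2/17, 2/17, 7/34, 4/17, 1/2, 11/17, 11/17, 27/34, 29/34, 15/17, 31/34, 1]
j=0 picked index 0: u0 ∈ [0, 2/17)
j=1 picked index 2: u0 ∈ [7/204, 25/204)
j=2 picked index 4: u0 ∈ [7/102, 1/3)
j=3 picked index 4: u0 ∈ [-1/68, 1/4)
j=4 picked index 4: u0 ∈ [-5/51, 1/6)
j=5 picked index 4: u0 ∈ [-37/204, 1/12)
j=6 picked index 5: u0 ∈ [0, 5/34)
j=7 picked index 7: u0 ∈ [13/204, 43/204)
j=8 picked index 7: u0 ∈ [-1/51, 13/102)
j=9 picked index 8: u0 ∈ [3/68, 7/68)
j=10 picked index 10: u0 ∈ [5/102, 4/51)
j=11 picked index 11: u0 ∈ [-1/204, 1/12)
intersection: [7/102, 4/51)

7/102 4/51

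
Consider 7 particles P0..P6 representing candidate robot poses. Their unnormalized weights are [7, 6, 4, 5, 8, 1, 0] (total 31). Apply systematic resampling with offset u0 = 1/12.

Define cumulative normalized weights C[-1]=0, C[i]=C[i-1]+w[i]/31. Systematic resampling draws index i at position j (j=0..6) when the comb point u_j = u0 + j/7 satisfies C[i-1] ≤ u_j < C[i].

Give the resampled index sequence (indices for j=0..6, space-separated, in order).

0 1 1 2 3 4 4

C = [7/31, 13/31, 17/31, 22/31, 30/31, 1, 1]
j=0: u_0=1/12 ∈ [0, 7/31) → index 0
j=1: u_1=19/84 ∈ [7/31, 13/31) → index 1
j=2: u_2=31/84 ∈ [7/31, 13/31) → index 1
j=3: u_3=43/84 ∈ [13/31, 17/31) → index 2
j=4: u_4=55/84 ∈ [17/31, 22/31) → index 3
j=5: u_5=67/84 ∈ [22/31, 30/31) → index 4
j=6: u_6=79/84 ∈ [22/31, 30/31) → index 4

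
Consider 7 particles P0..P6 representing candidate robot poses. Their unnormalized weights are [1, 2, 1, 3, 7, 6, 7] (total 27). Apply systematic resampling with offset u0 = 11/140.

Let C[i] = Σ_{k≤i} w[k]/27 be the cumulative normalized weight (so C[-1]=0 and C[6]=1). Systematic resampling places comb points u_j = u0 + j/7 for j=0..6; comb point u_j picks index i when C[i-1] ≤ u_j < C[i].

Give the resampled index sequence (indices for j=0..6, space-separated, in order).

C = [1/27, 1/9, 4/27, 7/27, 14/27, 20/27, 1]
j=0: u_0=11/140 ∈ [1/27, 1/9) → index 1
j=1: u_1=31/140 ∈ [4/27, 7/27) → index 3
j=2: u_2=51/140 ∈ [7/27, 14/27) → index 4
j=3: u_3=71/140 ∈ [7/27, 14/27) → index 4
j=4: u_4=13/20 ∈ [14/27, 20/27) → index 5
j=5: u_5=111/140 ∈ [20/27, 1) → index 6
j=6: u_6=131/140 ∈ [20/27, 1) → index 6

1 3 4 4 5 6 6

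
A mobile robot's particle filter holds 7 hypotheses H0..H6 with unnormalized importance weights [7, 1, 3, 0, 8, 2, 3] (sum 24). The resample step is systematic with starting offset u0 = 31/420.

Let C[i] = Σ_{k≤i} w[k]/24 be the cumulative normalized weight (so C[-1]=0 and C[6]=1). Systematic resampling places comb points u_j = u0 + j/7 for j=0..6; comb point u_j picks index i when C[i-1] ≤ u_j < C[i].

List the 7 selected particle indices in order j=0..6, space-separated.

C = [7/24, 1/3, 11/24, 11/24, 19/24, 7/8, 1]
j=0: u_0=31/420 ∈ [0, 7/24) → index 0
j=1: u_1=13/60 ∈ [0, 7/24) → index 0
j=2: u_2=151/420 ∈ [1/3, 11/24) → index 2
j=3: u_3=211/420 ∈ [11/24, 19/24) → index 4
j=4: u_4=271/420 ∈ [11/24, 19/24) → index 4
j=5: u_5=331/420 ∈ [11/24, 19/24) → index 4
j=6: u_6=391/420 ∈ [7/8, 1) → index 6

0 0 2 4 4 4 6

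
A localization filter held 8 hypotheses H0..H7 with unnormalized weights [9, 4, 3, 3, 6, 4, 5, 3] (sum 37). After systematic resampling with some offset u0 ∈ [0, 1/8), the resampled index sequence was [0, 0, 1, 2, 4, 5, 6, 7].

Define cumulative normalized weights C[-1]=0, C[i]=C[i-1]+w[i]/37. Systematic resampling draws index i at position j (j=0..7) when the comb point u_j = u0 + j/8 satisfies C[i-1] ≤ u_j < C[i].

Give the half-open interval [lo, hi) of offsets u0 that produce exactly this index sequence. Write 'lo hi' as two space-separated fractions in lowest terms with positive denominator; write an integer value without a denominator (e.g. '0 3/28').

C = [9/37, 13/37, 16/37, 19/37, 25/37, 29/37, 34/37, 1]
j=0 picked index 0: u0 ∈ [0, 9/37)
j=1 picked index 0: u0 ∈ [-1/8, 35/296)
j=2 picked index 1: u0 ∈ [-1/148, 15/148)
j=3 picked index 2: u0 ∈ [-7/296, 17/296)
j=4 picked index 4: u0 ∈ [1/74, 13/74)
j=5 picked index 5: u0 ∈ [15/296, 47/296)
j=6 picked index 6: u0 ∈ [5/148, 25/148)
j=7 picked index 7: u0 ∈ [13/296, 1/8)
intersection: [15/296, 17/296)

15/296 17/296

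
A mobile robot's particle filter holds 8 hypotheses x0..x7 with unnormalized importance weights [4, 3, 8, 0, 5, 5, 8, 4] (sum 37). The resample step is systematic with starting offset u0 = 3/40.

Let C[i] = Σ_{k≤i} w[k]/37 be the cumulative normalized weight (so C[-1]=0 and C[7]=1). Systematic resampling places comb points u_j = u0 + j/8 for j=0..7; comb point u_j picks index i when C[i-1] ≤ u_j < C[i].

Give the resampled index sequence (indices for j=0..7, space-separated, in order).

0 2 2 4 5 6 6 7

C = [4/37, 7/37, 15/37, 15/37, 20/37, 25/37, 33/37, 1]
j=0: u_0=3/40 ∈ [0, 4/37) → index 0
j=1: u_1=1/5 ∈ [7/37, 15/37) → index 2
j=2: u_2=13/40 ∈ [7/37, 15/37) → index 2
j=3: u_3=9/20 ∈ [15/37, 20/37) → index 4
j=4: u_4=23/40 ∈ [20/37, 25/37) → index 5
j=5: u_5=7/10 ∈ [25/37, 33/37) → index 6
j=6: u_6=33/40 ∈ [25/37, 33/37) → index 6
j=7: u_7=19/20 ∈ [33/37, 1) → index 7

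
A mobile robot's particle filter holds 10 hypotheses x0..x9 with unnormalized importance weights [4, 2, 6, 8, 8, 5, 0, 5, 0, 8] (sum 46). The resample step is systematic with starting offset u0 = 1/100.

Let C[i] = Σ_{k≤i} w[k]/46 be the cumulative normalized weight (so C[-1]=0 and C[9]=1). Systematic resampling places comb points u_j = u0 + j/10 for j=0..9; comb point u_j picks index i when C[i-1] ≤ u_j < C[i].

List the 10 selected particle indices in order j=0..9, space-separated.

C = [2/23, 3/23, 6/23, 10/23, 14/23, 33/46, 33/46, 19/23, 19/23, 1]
j=0: u_0=1/100 ∈ [0, 2/23) → index 0
j=1: u_1=11/100 ∈ [2/23, 3/23) → index 1
j=2: u_2=21/100 ∈ [3/23, 6/23) → index 2
j=3: u_3=31/100 ∈ [6/23, 10/23) → index 3
j=4: u_4=41/100 ∈ [6/23, 10/23) → index 3
j=5: u_5=51/100 ∈ [10/23, 14/23) → index 4
j=6: u_6=61/100 ∈ [14/23, 33/46) → index 5
j=7: u_7=71/100 ∈ [14/23, 33/46) → index 5
j=8: u_8=81/100 ∈ [33/46, 19/23) → index 7
j=9: u_9=91/100 ∈ [19/23, 1) → index 9

0 1 2 3 3 4 5 5 7 9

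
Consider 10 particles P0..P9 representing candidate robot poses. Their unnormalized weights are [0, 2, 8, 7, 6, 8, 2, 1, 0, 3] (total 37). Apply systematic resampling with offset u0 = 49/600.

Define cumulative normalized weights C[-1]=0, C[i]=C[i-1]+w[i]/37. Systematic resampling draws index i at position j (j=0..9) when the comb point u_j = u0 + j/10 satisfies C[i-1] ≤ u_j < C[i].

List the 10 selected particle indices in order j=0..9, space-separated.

2 2 3 3 4 4 5 5 6 9

C = [0, 2/37, 10/37, 17/37, 23/37, 31/37, 33/37, 34/37, 34/37, 1]
j=0: u_0=49/600 ∈ [2/37, 10/37) → index 2
j=1: u_1=109/600 ∈ [2/37, 10/37) → index 2
j=2: u_2=169/600 ∈ [10/37, 17/37) → index 3
j=3: u_3=229/600 ∈ [10/37, 17/37) → index 3
j=4: u_4=289/600 ∈ [17/37, 23/37) → index 4
j=5: u_5=349/600 ∈ [17/37, 23/37) → index 4
j=6: u_6=409/600 ∈ [23/37, 31/37) → index 5
j=7: u_7=469/600 ∈ [23/37, 31/37) → index 5
j=8: u_8=529/600 ∈ [31/37, 33/37) → index 6
j=9: u_9=589/600 ∈ [34/37, 1) → index 9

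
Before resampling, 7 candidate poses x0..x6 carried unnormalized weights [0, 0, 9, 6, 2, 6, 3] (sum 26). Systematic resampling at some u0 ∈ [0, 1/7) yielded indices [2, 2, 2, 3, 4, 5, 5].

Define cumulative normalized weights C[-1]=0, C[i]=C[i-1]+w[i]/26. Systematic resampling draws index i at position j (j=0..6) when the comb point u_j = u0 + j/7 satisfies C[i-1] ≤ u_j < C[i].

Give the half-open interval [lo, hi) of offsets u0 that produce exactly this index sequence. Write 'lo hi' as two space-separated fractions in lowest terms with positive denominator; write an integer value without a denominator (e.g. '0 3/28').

1/182 5/182

C = [0, 0, 9/26, 15/26, 17/26, 23/26, 1]
j=0 picked index 2: u0 ∈ [0, 9/26)
j=1 picked index 2: u0 ∈ [-1/7, 37/182)
j=2 picked index 2: u0 ∈ [-2/7, 11/182)
j=3 picked index 3: u0 ∈ [-15/182, 27/182)
j=4 picked index 4: u0 ∈ [1/182, 15/182)
j=5 picked index 5: u0 ∈ [-11/182, 31/182)
j=6 picked index 5: u0 ∈ [-37/182, 5/182)
intersection: [1/182, 5/182)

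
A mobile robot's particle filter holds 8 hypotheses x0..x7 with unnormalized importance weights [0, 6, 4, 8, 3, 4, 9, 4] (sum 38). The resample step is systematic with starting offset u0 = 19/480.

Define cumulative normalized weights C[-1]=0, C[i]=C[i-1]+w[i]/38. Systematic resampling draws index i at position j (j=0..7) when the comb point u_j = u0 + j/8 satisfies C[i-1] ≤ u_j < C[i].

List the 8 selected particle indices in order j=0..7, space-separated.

C = [0, 3/19, 5/19, 9/19, 21/38, 25/38, 17/19, 1]
j=0: u_0=19/480 ∈ [0, 3/19) → index 1
j=1: u_1=79/480 ∈ [3/19, 5/19) → index 2
j=2: u_2=139/480 ∈ [5/19, 9/19) → index 3
j=3: u_3=199/480 ∈ [5/19, 9/19) → index 3
j=4: u_4=259/480 ∈ [9/19, 21/38) → index 4
j=5: u_5=319/480 ∈ [25/38, 17/19) → index 6
j=6: u_6=379/480 ∈ [25/38, 17/19) → index 6
j=7: u_7=439/480 ∈ [17/19, 1) → index 7

1 2 3 3 4 6 6 7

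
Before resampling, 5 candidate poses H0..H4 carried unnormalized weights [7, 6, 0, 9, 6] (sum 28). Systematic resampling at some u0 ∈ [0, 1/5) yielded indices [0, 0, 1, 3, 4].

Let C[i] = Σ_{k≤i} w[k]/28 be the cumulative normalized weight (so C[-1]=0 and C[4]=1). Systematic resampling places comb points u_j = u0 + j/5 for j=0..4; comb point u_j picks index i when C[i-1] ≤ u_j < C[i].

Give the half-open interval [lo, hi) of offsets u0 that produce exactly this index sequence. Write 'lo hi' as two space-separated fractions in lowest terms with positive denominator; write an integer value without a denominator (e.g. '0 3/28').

C = [1/4, 13/28, 13/28, 11/14, 1]
j=0 picked index 0: u0 ∈ [0, 1/4)
j=1 picked index 0: u0 ∈ [-1/5, 1/20)
j=2 picked index 1: u0 ∈ [-3/20, 9/140)
j=3 picked index 3: u0 ∈ [-19/140, 13/70)
j=4 picked index 4: u0 ∈ [-1/70, 1/5)
intersection: [0, 1/20)

0 1/20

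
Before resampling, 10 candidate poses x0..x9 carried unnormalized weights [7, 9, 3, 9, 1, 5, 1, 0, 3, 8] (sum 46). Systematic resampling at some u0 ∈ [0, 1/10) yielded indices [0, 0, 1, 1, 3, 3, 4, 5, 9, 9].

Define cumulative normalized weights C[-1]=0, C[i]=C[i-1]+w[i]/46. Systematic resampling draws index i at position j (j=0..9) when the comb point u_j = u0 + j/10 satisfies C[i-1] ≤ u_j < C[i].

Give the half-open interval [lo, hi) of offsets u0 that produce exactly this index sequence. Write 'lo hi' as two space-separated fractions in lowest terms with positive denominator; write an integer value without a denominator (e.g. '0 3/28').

C = [7/46, 8/23, 19/46, 14/23, 29/46, 17/23, 35/46, 35/46, 19/23, 1]
j=0 picked index 0: u0 ∈ [0, 7/46)
j=1 picked index 0: u0 ∈ [-1/10, 6/115)
j=2 picked index 1: u0 ∈ [-11/230, 17/115)
j=3 picked index 1: u0 ∈ [-17/115, 11/230)
j=4 picked index 3: u0 ∈ [3/230, 24/115)
j=5 picked index 3: u0 ∈ [-2/23, 5/46)
j=6 picked index 4: u0 ∈ [1/115, 7/230)
j=7 picked index 5: u0 ∈ [-8/115, 9/230)
j=8 picked index 9: u0 ∈ [3/115, 1/5)
j=9 picked index 9: u0 ∈ [-17/230, 1/10)
intersection: [3/115, 7/230)

3/115 7/230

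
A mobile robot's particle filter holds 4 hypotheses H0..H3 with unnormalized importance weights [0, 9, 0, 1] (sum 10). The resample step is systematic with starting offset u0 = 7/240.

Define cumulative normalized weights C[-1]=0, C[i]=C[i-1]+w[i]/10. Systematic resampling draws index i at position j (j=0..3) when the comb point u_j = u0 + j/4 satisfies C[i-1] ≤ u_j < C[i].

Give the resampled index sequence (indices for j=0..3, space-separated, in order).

C = [0, 9/10, 9/10, 1]
j=0: u_0=7/240 ∈ [0, 9/10) → index 1
j=1: u_1=67/240 ∈ [0, 9/10) → index 1
j=2: u_2=127/240 ∈ [0, 9/10) → index 1
j=3: u_3=187/240 ∈ [0, 9/10) → index 1

1 1 1 1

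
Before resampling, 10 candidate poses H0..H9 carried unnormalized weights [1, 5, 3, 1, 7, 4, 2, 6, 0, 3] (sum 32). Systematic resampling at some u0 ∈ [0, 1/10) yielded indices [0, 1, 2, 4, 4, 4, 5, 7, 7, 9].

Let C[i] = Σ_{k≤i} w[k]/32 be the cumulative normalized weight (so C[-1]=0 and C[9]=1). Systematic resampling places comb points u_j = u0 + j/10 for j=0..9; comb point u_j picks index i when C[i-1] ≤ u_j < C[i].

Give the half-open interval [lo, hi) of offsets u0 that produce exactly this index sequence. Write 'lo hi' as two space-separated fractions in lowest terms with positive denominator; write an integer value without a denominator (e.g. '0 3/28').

C = [1/32, 3/16, 9/32, 5/16, 17/32, 21/32, 23/32, 29/32, 29/32, 1]
j=0 picked index 0: u0 ∈ [0, 1/32)
j=1 picked index 1: u0 ∈ [-11/160, 7/80)
j=2 picked index 2: u0 ∈ [-1/80, 13/160)
j=3 picked index 4: u0 ∈ [1/80, 37/160)
j=4 picked index 4: u0 ∈ [-7/80, 21/160)
j=5 picked index 4: u0 ∈ [-3/16, 1/32)
j=6 picked index 5: u0 ∈ [-11/160, 9/160)
j=7 picked index 7: u0 ∈ [3/160, 33/160)
j=8 picked index 7: u0 ∈ [-13/160, 17/160)
j=9 picked index 9: u0 ∈ [1/160, 1/10)
intersection: [3/160, 1/32)

3/160 1/32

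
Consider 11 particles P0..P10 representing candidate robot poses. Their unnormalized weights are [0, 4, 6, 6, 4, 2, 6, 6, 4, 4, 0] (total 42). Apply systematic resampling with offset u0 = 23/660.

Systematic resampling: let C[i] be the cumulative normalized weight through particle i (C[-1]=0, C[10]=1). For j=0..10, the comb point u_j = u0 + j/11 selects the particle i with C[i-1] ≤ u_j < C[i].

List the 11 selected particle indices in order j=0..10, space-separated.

1 2 2 3 4 5 6 7 7 8 9

C = [0, 2/21, 5/21, 8/21, 10/21, 11/21, 2/3, 17/21, 19/21, 1, 1]
j=0: u_0=23/660 ∈ [0, 2/21) → index 1
j=1: u_1=83/660 ∈ [2/21, 5/21) → index 2
j=2: u_2=13/60 ∈ [2/21, 5/21) → index 2
j=3: u_3=203/660 ∈ [5/21, 8/21) → index 3
j=4: u_4=263/660 ∈ [8/21, 10/21) → index 4
j=5: u_5=323/660 ∈ [10/21, 11/21) → index 5
j=6: u_6=383/660 ∈ [11/21, 2/3) → index 6
j=7: u_7=443/660 ∈ [2/3, 17/21) → index 7
j=8: u_8=503/660 ∈ [2/3, 17/21) → index 7
j=9: u_9=563/660 ∈ [17/21, 19/21) → index 8
j=10: u_10=623/660 ∈ [19/21, 1) → index 9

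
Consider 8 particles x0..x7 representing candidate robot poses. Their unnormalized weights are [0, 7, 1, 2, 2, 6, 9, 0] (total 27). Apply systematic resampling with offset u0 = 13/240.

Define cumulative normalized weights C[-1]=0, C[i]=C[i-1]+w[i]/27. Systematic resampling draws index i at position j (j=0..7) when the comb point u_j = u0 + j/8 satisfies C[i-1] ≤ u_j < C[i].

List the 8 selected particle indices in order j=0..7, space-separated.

C = [0, 7/27, 8/27, 10/27, 4/9, 2/3, 1, 1]
j=0: u_0=13/240 ∈ [0, 7/27) → index 1
j=1: u_1=43/240 ∈ [0, 7/27) → index 1
j=2: u_2=73/240 ∈ [8/27, 10/27) → index 3
j=3: u_3=103/240 ∈ [10/27, 4/9) → index 4
j=4: u_4=133/240 ∈ [4/9, 2/3) → index 5
j=5: u_5=163/240 ∈ [2/3, 1) → index 6
j=6: u_6=193/240 ∈ [2/3, 1) → index 6
j=7: u_7=223/240 ∈ [2/3, 1) → index 6

1 1 3 4 5 6 6 6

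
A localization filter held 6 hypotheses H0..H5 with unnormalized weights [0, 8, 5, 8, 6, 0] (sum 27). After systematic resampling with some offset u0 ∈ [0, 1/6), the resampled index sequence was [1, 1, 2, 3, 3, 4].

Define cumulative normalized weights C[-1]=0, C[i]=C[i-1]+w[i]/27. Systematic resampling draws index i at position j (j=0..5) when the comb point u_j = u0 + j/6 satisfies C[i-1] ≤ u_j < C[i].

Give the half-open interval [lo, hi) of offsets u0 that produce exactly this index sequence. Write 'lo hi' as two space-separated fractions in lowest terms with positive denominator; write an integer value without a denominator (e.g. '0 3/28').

C = [0, 8/27, 13/27, 7/9, 1, 1]
j=0 picked index 1: u0 ∈ [0, 8/27)
j=1 picked index 1: u0 ∈ [-1/6, 7/54)
j=2 picked index 2: u0 ∈ [-1/27, 4/27)
j=3 picked index 3: u0 ∈ [-1/54, 5/18)
j=4 picked index 3: u0 ∈ [-5/27, 1/9)
j=5 picked index 4: u0 ∈ [-1/18, 1/6)
intersection: [0, 1/9)

0 1/9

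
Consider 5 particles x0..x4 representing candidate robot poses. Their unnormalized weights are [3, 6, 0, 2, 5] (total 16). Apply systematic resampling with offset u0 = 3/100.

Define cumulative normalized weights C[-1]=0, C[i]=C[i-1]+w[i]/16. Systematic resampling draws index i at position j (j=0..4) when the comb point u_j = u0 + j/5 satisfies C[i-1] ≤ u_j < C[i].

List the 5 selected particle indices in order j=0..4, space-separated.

0 1 1 3 4

C = [3/16, 9/16, 9/16, 11/16, 1]
j=0: u_0=3/100 ∈ [0, 3/16) → index 0
j=1: u_1=23/100 ∈ [3/16, 9/16) → index 1
j=2: u_2=43/100 ∈ [3/16, 9/16) → index 1
j=3: u_3=63/100 ∈ [9/16, 11/16) → index 3
j=4: u_4=83/100 ∈ [11/16, 1) → index 4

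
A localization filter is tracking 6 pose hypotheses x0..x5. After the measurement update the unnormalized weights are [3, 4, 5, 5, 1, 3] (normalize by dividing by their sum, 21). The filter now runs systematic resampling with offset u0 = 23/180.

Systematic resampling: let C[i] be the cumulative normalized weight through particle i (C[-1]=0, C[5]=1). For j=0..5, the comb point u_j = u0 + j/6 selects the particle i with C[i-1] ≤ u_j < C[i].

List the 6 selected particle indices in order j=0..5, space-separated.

C = [1/7, 1/3, 4/7, 17/21, 6/7, 1]
j=0: u_0=23/180 ∈ [0, 1/7) → index 0
j=1: u_1=53/180 ∈ [1/7, 1/3) → index 1
j=2: u_2=83/180 ∈ [1/3, 4/7) → index 2
j=3: u_3=113/180 ∈ [4/7, 17/21) → index 3
j=4: u_4=143/180 ∈ [4/7, 17/21) → index 3
j=5: u_5=173/180 ∈ [6/7, 1) → index 5

0 1 2 3 3 5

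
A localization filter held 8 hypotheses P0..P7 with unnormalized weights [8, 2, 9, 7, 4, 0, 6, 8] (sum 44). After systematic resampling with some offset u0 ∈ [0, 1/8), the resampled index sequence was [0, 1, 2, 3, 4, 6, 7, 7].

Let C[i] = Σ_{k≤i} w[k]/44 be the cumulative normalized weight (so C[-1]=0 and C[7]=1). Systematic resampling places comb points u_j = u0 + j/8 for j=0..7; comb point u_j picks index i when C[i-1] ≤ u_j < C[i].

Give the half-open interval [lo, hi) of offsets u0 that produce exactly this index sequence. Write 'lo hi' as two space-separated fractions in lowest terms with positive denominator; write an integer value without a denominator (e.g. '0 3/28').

1/11 9/88

C = [2/11, 5/22, 19/44, 13/22, 15/22, 15/22, 9/11, 1]
j=0 picked index 0: u0 ∈ [0, 2/11)
j=1 picked index 1: u0 ∈ [5/88, 9/88)
j=2 picked index 2: u0 ∈ [-1/44, 2/11)
j=3 picked index 3: u0 ∈ [5/88, 19/88)
j=4 picked index 4: u0 ∈ [1/11, 2/11)
j=5 picked index 6: u0 ∈ [5/88, 17/88)
j=6 picked index 7: u0 ∈ [3/44, 1/4)
j=7 picked index 7: u0 ∈ [-5/88, 1/8)
intersection: [1/11, 9/88)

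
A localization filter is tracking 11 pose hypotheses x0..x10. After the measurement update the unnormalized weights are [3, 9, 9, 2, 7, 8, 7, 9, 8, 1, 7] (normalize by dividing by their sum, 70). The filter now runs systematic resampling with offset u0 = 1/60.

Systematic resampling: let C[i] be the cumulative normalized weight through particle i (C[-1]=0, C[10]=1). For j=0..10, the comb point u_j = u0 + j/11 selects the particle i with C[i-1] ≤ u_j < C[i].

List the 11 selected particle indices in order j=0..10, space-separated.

0 1 2 2 4 5 6 7 7 8 10

C = [3/70, 6/35, 3/10, 23/70, 3/7, 19/35, 9/14, 27/35, 31/35, 9/10, 1]
j=0: u_0=1/60 ∈ [0, 3/70) → index 0
j=1: u_1=71/660 ∈ [3/70, 6/35) → index 1
j=2: u_2=131/660 ∈ [6/35, 3/10) → index 2
j=3: u_3=191/660 ∈ [6/35, 3/10) → index 2
j=4: u_4=251/660 ∈ [23/70, 3/7) → index 4
j=5: u_5=311/660 ∈ [3/7, 19/35) → index 5
j=6: u_6=371/660 ∈ [19/35, 9/14) → index 6
j=7: u_7=431/660 ∈ [9/14, 27/35) → index 7
j=8: u_8=491/660 ∈ [9/14, 27/35) → index 7
j=9: u_9=551/660 ∈ [27/35, 31/35) → index 8
j=10: u_10=611/660 ∈ [9/10, 1) → index 10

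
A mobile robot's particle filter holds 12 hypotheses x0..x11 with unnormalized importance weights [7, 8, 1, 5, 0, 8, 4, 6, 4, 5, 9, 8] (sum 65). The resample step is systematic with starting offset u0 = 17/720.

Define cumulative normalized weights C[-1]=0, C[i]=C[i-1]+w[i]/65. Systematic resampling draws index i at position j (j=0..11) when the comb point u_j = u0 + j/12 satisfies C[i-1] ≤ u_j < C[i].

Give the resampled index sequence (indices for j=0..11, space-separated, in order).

0 0 1 3 5 5 7 8 9 10 10 11

C = [7/65, 3/13, 16/65, 21/65, 21/65, 29/65, 33/65, 3/5, 43/65, 48/65, 57/65, 1]
j=0: u_0=17/720 ∈ [0, 7/65) → index 0
j=1: u_1=77/720 ∈ [0, 7/65) → index 0
j=2: u_2=137/720 ∈ [7/65, 3/13) → index 1
j=3: u_3=197/720 ∈ [16/65, 21/65) → index 3
j=4: u_4=257/720 ∈ [21/65, 29/65) → index 5
j=5: u_5=317/720 ∈ [21/65, 29/65) → index 5
j=6: u_6=377/720 ∈ [33/65, 3/5) → index 7
j=7: u_7=437/720 ∈ [3/5, 43/65) → index 8
j=8: u_8=497/720 ∈ [43/65, 48/65) → index 9
j=9: u_9=557/720 ∈ [48/65, 57/65) → index 10
j=10: u_10=617/720 ∈ [48/65, 57/65) → index 10
j=11: u_11=677/720 ∈ [57/65, 1) → index 11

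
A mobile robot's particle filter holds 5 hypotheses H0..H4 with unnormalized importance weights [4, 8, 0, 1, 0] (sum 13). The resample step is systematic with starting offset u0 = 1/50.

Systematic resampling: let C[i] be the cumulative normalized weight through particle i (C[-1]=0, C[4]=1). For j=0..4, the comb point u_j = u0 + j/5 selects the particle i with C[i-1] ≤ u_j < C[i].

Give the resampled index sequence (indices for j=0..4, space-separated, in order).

0 0 1 1 1

C = [4/13, 12/13, 12/13, 1, 1]
j=0: u_0=1/50 ∈ [0, 4/13) → index 0
j=1: u_1=11/50 ∈ [0, 4/13) → index 0
j=2: u_2=21/50 ∈ [4/13, 12/13) → index 1
j=3: u_3=31/50 ∈ [4/13, 12/13) → index 1
j=4: u_4=41/50 ∈ [4/13, 12/13) → index 1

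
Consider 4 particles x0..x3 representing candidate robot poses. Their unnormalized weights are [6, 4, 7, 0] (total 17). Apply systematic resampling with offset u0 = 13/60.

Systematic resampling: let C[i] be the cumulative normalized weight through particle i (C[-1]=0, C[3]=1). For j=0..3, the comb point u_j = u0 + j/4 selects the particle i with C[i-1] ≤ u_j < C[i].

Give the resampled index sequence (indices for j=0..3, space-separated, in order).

0 1 2 2

C = [6/17, 10/17, 1, 1]
j=0: u_0=13/60 ∈ [0, 6/17) → index 0
j=1: u_1=7/15 ∈ [6/17, 10/17) → index 1
j=2: u_2=43/60 ∈ [10/17, 1) → index 2
j=3: u_3=29/30 ∈ [10/17, 1) → index 2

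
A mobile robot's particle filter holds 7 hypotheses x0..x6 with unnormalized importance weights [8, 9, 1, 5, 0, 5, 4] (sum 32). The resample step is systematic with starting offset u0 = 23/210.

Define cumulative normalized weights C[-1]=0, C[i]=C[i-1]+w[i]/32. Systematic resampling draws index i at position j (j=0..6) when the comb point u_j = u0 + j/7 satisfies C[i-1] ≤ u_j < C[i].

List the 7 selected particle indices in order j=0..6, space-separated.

0 1 1 2 3 5 6

C = [1/4, 17/32, 9/16, 23/32, 23/32, 7/8, 1]
j=0: u_0=23/210 ∈ [0, 1/4) → index 0
j=1: u_1=53/210 ∈ [1/4, 17/32) → index 1
j=2: u_2=83/210 ∈ [1/4, 17/32) → index 1
j=3: u_3=113/210 ∈ [17/32, 9/16) → index 2
j=4: u_4=143/210 ∈ [9/16, 23/32) → index 3
j=5: u_5=173/210 ∈ [23/32, 7/8) → index 5
j=6: u_6=29/30 ∈ [7/8, 1) → index 6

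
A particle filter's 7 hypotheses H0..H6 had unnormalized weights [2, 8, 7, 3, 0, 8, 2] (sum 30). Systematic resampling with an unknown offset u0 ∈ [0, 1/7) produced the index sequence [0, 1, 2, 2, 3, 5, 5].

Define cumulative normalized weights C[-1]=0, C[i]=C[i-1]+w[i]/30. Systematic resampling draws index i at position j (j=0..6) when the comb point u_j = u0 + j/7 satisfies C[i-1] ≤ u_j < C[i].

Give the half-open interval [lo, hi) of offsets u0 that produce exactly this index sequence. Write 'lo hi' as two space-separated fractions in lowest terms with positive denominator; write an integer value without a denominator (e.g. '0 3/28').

C = [1/15, 1/3, 17/30, 2/3, 2/3, 14/15, 1]
j=0 picked index 0: u0 ∈ [0, 1/15)
j=1 picked index 1: u0 ∈ [-8/105, 4/21)
j=2 picked index 2: u0 ∈ [1/21, 59/210)
j=3 picked index 2: u0 ∈ [-2/21, 29/210)
j=4 picked index 3: u0 ∈ [-1/210, 2/21)
j=5 picked index 5: u0 ∈ [-1/21, 23/105)
j=6 picked index 5: u0 ∈ [-4/21, 8/105)
intersection: [1/21, 1/15)

1/21 1/15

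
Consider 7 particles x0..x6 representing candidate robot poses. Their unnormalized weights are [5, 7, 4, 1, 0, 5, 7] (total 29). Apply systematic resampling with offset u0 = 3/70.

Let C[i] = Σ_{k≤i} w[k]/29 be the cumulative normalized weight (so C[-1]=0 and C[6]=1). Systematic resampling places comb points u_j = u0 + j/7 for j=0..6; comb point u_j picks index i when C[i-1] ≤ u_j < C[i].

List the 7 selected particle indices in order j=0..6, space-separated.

0 1 1 2 5 5 6

C = [5/29, 12/29, 16/29, 17/29, 17/29, 22/29, 1]
j=0: u_0=3/70 ∈ [0, 5/29) → index 0
j=1: u_1=13/70 ∈ [5/29, 12/29) → index 1
j=2: u_2=23/70 ∈ [5/29, 12/29) → index 1
j=3: u_3=33/70 ∈ [12/29, 16/29) → index 2
j=4: u_4=43/70 ∈ [17/29, 22/29) → index 5
j=5: u_5=53/70 ∈ [17/29, 22/29) → index 5
j=6: u_6=9/10 ∈ [22/29, 1) → index 6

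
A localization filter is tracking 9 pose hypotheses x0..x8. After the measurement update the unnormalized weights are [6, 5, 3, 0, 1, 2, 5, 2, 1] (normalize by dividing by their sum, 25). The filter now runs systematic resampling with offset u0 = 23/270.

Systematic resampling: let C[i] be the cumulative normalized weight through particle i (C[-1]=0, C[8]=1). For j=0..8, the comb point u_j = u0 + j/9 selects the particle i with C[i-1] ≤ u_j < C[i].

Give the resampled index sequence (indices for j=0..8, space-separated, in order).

C = [6/25, 11/25, 14/25, 14/25, 3/5, 17/25, 22/25, 24/25, 1]
j=0: u_0=23/270 ∈ [0, 6/25) → index 0
j=1: u_1=53/270 ∈ [0, 6/25) → index 0
j=2: u_2=83/270 ∈ [6/25, 11/25) → index 1
j=3: u_3=113/270 ∈ [6/25, 11/25) → index 1
j=4: u_4=143/270 ∈ [11/25, 14/25) → index 2
j=5: u_5=173/270 ∈ [3/5, 17/25) → index 5
j=6: u_6=203/270 ∈ [17/25, 22/25) → index 6
j=7: u_7=233/270 ∈ [17/25, 22/25) → index 6
j=8: u_8=263/270 ∈ [24/25, 1) → index 8

0 0 1 1 2 5 6 6 8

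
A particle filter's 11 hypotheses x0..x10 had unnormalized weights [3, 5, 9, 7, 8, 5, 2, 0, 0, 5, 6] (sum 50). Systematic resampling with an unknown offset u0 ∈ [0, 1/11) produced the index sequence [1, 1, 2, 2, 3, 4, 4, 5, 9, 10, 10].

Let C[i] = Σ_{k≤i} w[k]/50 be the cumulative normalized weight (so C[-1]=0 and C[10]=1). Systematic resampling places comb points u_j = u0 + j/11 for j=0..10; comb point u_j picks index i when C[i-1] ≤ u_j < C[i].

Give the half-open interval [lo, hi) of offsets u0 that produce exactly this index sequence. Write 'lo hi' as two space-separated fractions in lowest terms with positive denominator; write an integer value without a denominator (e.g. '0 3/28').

17/275 37/550

C = [3/50, 4/25, 17/50, 12/25, 16/25, 37/50, 39/50, 39/50, 39/50, 22/25, 1]
j=0 picked index 1: u0 ∈ [3/50, 4/25)
j=1 picked index 1: u0 ∈ [-17/550, 19/275)
j=2 picked index 2: u0 ∈ [-6/275, 87/550)
j=3 picked index 2: u0 ∈ [-31/275, 37/550)
j=4 picked index 3: u0 ∈ [-13/550, 32/275)
j=5 picked index 4: u0 ∈ [7/275, 51/275)
j=6 picked index 4: u0 ∈ [-18/275, 26/275)
j=7 picked index 5: u0 ∈ [1/275, 57/550)
j=8 picked index 9: u0 ∈ [29/550, 42/275)
j=9 picked index 10: u0 ∈ [17/275, 2/11)
j=10 picked index 10: u0 ∈ [-8/275, 1/11)
intersection: [17/275, 37/550)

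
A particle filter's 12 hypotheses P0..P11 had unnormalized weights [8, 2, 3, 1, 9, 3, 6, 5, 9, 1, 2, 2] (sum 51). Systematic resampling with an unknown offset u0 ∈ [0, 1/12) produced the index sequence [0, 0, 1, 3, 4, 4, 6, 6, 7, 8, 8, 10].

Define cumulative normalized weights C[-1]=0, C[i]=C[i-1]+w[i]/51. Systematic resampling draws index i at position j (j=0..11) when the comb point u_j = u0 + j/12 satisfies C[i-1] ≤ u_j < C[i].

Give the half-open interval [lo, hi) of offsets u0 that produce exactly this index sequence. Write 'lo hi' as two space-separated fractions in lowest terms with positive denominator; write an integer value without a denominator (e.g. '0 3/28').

C = [8/51, 10/51, 13/51, 14/51, 23/51, 26/51, 32/51, 37/51, 46/51, 47/51, 49/51, 1]
j=0 picked index 0: u0 ∈ [0, 8/51)
j=1 picked index 0: u0 ∈ [-1/12, 5/68)
j=2 picked index 1: u0 ∈ [-1/102, 1/34)
j=3 picked index 3: u0 ∈ [1/204, 5/204)
j=4 picked index 4: u0 ∈ [-1/17, 2/17)
j=5 picked index 4: u0 ∈ [-29/204, 7/204)
j=6 picked index 6: u0 ∈ [1/102, 13/102)
j=7 picked index 6: u0 ∈ [-5/68, 3/68)
j=8 picked index 7: u0 ∈ [-2/51, 1/17)
j=9 picked index 8: u0 ∈ [-5/204, 31/204)
j=10 picked index 8: u0 ∈ [-11/102, 7/102)
j=11 picked index 10: u0 ∈ [1/204, 3/68)
intersection: [1/102, 5/204)

1/102 5/204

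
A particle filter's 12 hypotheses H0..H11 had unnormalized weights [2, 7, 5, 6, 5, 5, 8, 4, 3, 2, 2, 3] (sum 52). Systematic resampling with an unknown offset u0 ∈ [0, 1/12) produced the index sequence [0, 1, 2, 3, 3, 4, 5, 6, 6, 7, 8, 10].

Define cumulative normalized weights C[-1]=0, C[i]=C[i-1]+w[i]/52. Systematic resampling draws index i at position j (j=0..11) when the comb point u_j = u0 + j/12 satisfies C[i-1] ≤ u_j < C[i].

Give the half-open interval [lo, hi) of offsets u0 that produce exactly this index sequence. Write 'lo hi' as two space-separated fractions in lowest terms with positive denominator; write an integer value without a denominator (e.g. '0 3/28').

1/52 1/39

C = [1/26, 9/52, 7/26, 5/13, 25/52, 15/26, 19/26, 21/26, 45/52, 47/52, 49/52, 1]
j=0 picked index 0: u0 ∈ [0, 1/26)
j=1 picked index 1: u0 ∈ [-7/156, 7/78)
j=2 picked index 2: u0 ∈ [1/156, 4/39)
j=3 picked index 3: u0 ∈ [1/52, 7/52)
j=4 picked index 3: u0 ∈ [-5/78, 2/39)
j=5 picked index 4: u0 ∈ [-5/156, 5/78)
j=6 picked index 5: u0 ∈ [-1/52, 1/13)
j=7 picked index 6: u0 ∈ [-1/156, 23/156)
j=8 picked index 6: u0 ∈ [-7/78, 5/78)
j=9 picked index 7: u0 ∈ [-1/52, 3/52)
j=10 picked index 8: u0 ∈ [-1/39, 5/156)
j=11 picked index 10: u0 ∈ [-1/78, 1/39)
intersection: [1/52, 1/39)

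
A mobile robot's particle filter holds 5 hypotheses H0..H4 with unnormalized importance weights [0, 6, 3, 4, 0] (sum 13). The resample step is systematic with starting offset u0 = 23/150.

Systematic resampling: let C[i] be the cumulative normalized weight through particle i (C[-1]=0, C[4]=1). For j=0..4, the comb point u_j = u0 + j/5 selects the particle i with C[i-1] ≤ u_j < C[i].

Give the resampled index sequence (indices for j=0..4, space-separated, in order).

C = [0, 6/13, 9/13, 1, 1]
j=0: u_0=23/150 ∈ [0, 6/13) → index 1
j=1: u_1=53/150 ∈ [0, 6/13) → index 1
j=2: u_2=83/150 ∈ [6/13, 9/13) → index 2
j=3: u_3=113/150 ∈ [9/13, 1) → index 3
j=4: u_4=143/150 ∈ [9/13, 1) → index 3

1 1 2 3 3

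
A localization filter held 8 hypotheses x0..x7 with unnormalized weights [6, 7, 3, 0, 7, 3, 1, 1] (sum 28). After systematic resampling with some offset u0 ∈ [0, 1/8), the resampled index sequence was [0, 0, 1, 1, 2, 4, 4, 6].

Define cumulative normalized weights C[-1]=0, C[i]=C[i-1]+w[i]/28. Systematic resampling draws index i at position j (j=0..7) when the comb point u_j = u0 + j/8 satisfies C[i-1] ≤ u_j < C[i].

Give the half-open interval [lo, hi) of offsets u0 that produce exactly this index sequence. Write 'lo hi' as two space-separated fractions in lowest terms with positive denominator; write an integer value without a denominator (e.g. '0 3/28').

3/56 1/14

C = [3/14, 13/28, 4/7, 4/7, 23/28, 13/14, 27/28, 1]
j=0 picked index 0: u0 ∈ [0, 3/14)
j=1 picked index 0: u0 ∈ [-1/8, 5/56)
j=2 picked index 1: u0 ∈ [-1/28, 3/14)
j=3 picked index 1: u0 ∈ [-9/56, 5/56)
j=4 picked index 2: u0 ∈ [-1/28, 1/14)
j=5 picked index 4: u0 ∈ [-3/56, 11/56)
j=6 picked index 4: u0 ∈ [-5/28, 1/14)
j=7 picked index 6: u0 ∈ [3/56, 5/56)
intersection: [3/56, 1/14)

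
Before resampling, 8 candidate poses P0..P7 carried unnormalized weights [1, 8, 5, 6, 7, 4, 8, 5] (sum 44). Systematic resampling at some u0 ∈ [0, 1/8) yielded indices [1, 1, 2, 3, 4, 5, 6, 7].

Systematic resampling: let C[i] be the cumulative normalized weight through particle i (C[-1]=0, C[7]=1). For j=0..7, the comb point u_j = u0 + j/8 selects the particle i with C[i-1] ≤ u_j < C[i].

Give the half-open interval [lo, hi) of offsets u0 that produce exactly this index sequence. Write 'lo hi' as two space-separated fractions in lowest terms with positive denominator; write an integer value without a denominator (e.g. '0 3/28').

C = [1/44, 9/44, 7/22, 5/11, 27/44, 31/44, 39/44, 1]
j=0 picked index 1: u0 ∈ [1/44, 9/44)
j=1 picked index 1: u0 ∈ [-9/88, 7/88)
j=2 picked index 2: u0 ∈ [-1/22, 3/44)
j=3 picked index 3: u0 ∈ [-5/88, 7/88)
j=4 picked index 4: u0 ∈ [-1/22, 5/44)
j=5 picked index 5: u0 ∈ [-1/88, 7/88)
j=6 picked index 6: u0 ∈ [-1/22, 3/22)
j=7 picked index 7: u0 ∈ [1/88, 1/8)
intersection: [1/44, 3/44)

1/44 3/44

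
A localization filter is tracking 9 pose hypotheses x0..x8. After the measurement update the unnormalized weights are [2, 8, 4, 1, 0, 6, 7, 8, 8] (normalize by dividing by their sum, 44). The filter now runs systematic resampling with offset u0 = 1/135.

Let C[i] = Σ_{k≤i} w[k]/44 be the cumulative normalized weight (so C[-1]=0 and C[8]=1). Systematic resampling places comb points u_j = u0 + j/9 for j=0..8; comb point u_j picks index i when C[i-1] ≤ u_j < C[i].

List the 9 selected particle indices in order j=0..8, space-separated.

0 1 2 3 5 6 7 7 8

C = [1/22, 5/22, 7/22, 15/44, 15/44, 21/44, 7/11, 9/11, 1]
j=0: u_0=1/135 ∈ [0, 1/22) → index 0
j=1: u_1=16/135 ∈ [1/22, 5/22) → index 1
j=2: u_2=31/135 ∈ [5/22, 7/22) → index 2
j=3: u_3=46/135 ∈ [7/22, 15/44) → index 3
j=4: u_4=61/135 ∈ [15/44, 21/44) → index 5
j=5: u_5=76/135 ∈ [21/44, 7/11) → index 6
j=6: u_6=91/135 ∈ [7/11, 9/11) → index 7
j=7: u_7=106/135 ∈ [7/11, 9/11) → index 7
j=8: u_8=121/135 ∈ [9/11, 1) → index 8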